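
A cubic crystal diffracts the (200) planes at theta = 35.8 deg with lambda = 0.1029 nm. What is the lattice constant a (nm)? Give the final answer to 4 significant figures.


d = lambda / (2*sin(theta))
d = 0.1029 / (2*sin(35.8 deg))
d = 0.0879551 nm
a = d * sqrt(h^2+k^2+l^2) = 0.0879551 * sqrt(4)
a = 0.1759 nm


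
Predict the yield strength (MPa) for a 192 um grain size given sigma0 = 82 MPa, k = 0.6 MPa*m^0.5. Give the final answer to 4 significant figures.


sigma_y = sigma0 + k / sqrt(d)
d = 192 um = 1.92e-04 m
sigma_y = 82 + 0.6 / sqrt(1.92e-04)
sigma_y = 125.3 MPa


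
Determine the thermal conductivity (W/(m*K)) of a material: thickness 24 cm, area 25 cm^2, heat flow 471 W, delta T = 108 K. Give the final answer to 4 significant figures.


k = Q*L / (A*dT)
L = 0.24 m, A = 2.5e-03 m^2
k = 471 * 0.24 / (2.5e-03 * 108)
k = 418.7 W/(m*K)


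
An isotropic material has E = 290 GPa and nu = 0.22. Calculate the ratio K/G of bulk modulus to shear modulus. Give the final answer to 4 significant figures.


G = E / (2*(1+nu))
G = 290 / (2*(1+0.22)) = 118.852 GPa
K = E / (3*(1-2*nu))
K = 290 / (3*(1-2*0.22)) = 172.619 GPa
K/G = 172.619 / 118.852 = 1.452


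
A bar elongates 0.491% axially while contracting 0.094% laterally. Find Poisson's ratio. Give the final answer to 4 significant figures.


nu = -epsilon_lat / epsilon_axial
Lateral strain is contraction (negative), so using magnitudes:
nu = 0.094 / 0.491
nu = 0.1914


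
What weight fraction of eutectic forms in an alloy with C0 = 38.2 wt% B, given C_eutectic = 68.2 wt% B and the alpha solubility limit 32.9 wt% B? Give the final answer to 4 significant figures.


f_primary = (C_e - C0) / (C_e - C_alpha_max)
f_primary = (68.2 - 38.2) / (68.2 - 32.9)
f_primary = 0.849858
f_eutectic = 1 - 0.849858 = 0.1501


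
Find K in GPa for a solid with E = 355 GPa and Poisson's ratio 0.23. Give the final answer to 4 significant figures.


K = E / (3*(1-2*nu))
K = 355 / (3*(1-2*0.23))
K = 219.1 GPa


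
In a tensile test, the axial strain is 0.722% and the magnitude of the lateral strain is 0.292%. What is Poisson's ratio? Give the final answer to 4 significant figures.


nu = -epsilon_lat / epsilon_axial
Lateral strain is contraction (negative), so using magnitudes:
nu = 0.292 / 0.722
nu = 0.4044


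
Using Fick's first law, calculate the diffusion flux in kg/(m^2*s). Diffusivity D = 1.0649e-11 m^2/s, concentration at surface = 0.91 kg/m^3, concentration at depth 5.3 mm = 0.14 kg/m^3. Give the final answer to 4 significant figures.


J = -D * (dC/dx) = D * (C1 - C2) / dx
J = 1.0649e-11 * (0.91 - 0.14) / 5.3e-03
J = 1.547e-09 kg/(m^2*s)


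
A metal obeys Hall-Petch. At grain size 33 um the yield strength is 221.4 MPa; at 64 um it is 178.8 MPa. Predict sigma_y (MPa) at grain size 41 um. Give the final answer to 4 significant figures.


sigma_y = sigma0 + k / sqrt(d)
1/sqrt(d1) = 1/sqrt(3.3e-05) = 174.078;  1/sqrt(d2) = 125
k = (sigma1 - sigma2) / (1/sqrt(d1) - 1/sqrt(d2)) = (221.4 - 178.8) / (174.078 - 125) = 0.868012 MPa*m^0.5
sigma0 = sigma1 - k/sqrt(d1) = 221.4 - 0.868012*174.078 = 70.2985 MPa
sigma_y(d3) = 70.2985 + 0.868012 / sqrt(4.1e-05) = 205.9 MPa


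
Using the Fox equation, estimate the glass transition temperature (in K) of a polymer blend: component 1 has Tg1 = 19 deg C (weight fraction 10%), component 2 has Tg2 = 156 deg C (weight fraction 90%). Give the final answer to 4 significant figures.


1/Tg = w1/Tg1 + w2/Tg2 (in Kelvin)
Tg1 = 292.15 K, Tg2 = 429.15 K
1/Tg = 0.1/292.15 + 0.9/429.15
Tg = 409.9 K


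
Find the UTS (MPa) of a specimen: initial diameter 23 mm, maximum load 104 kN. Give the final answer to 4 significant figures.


A0 = pi*(d/2)^2 = pi*(23/2)^2 = 415.476 mm^2
UTS = F_max / A0 = 104*1000 / 415.476
UTS = 250.3 MPa


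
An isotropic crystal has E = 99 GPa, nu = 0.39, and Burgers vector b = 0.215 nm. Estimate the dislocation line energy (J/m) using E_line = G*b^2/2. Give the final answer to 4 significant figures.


Step 1: G = E / (2*(1+nu))
G = 99 / (2*(1+0.39)) = 35.6115 GPa = 3.56115e+10 Pa
Step 2: E_line = G*b^2/2
b = 0.215 nm = 2.15e-10 m
E_line = 0.5 * 3.56115e+10 * (2.15e-10)^2 = 8.231e-10 J/m


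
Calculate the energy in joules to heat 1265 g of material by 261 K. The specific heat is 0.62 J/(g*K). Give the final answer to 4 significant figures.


Q = m * cp * dT
Q = 1265 * 0.62 * 261
Q = 204700 J


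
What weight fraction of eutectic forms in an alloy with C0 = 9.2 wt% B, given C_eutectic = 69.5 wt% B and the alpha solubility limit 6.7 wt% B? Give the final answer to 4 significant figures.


f_primary = (C_e - C0) / (C_e - C_alpha_max)
f_primary = (69.5 - 9.2) / (69.5 - 6.7)
f_primary = 0.960191
f_eutectic = 1 - 0.960191 = 0.03981


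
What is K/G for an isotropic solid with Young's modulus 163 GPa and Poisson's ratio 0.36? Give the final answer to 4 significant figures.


G = E / (2*(1+nu))
G = 163 / (2*(1+0.36)) = 59.9265 GPa
K = E / (3*(1-2*nu))
K = 163 / (3*(1-2*0.36)) = 194.048 GPa
K/G = 194.048 / 59.9265 = 3.238


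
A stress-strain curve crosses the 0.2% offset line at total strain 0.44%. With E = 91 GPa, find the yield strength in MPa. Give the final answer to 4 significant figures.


Offset strain = 0.002
Elastic strain at yield = total_strain - offset = 4.4e-03 - 0.002 = 2.4e-03
sigma_y = E * elastic_strain = 91000 * 2.4e-03
sigma_y = 218.4 MPa


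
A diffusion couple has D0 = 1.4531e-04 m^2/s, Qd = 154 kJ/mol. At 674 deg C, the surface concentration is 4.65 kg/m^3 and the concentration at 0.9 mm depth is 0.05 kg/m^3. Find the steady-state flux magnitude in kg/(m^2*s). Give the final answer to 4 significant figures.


Step 1: D = D0 * exp(-Qd/(R*T))
T = 674 + 273.15 = 947.15 K
D = 1.4531e-04 * exp(-154e3 / (8.314 * 947.15)) = 4.66659e-13 m^2/s
Step 2: J = D * (C1 - C2) / dx
J = 4.66659e-13 * (4.65 - 0.05) / 9e-04
J = 2.385e-09 kg/(m^2*s)


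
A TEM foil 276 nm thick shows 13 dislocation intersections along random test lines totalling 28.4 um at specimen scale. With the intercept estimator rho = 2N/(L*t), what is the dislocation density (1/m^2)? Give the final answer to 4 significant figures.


rho = 2N / (L * t)
L = 28.4 um = 2.84e-05 m, t = 276 nm = 2.76e-07 m
rho = 2 * 13 / (2.84e-05 * 2.76e-07)
rho = 3.317e+12 1/m^2


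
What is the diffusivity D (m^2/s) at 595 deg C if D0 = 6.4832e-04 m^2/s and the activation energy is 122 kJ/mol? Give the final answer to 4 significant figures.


D = D0 * exp(-Qd / (R*T))
T = 868.15 K
D = 6.4832e-04 * exp(-122e3 / (8.314 * 868.15))
D = 2.958e-11 m^2/s


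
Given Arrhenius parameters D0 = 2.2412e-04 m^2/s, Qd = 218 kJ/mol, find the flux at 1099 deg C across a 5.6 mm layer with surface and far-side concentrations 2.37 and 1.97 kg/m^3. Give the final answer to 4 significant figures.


Step 1: D = D0 * exp(-Qd/(R*T))
T = 1099 + 273.15 = 1372.15 K
D = 2.2412e-04 * exp(-218e3 / (8.314 * 1372.15)) = 1.12568e-12 m^2/s
Step 2: J = D * (C1 - C2) / dx
J = 1.12568e-12 * (2.37 - 1.97) / 5.6e-03
J = 8.041e-11 kg/(m^2*s)


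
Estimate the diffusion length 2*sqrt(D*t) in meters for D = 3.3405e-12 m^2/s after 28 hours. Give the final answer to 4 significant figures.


t = 28 hr = 100800 s
Diffusion length = 2*sqrt(D*t)
= 2*sqrt(3.3405e-12 * 100800)
= 1.161e-03 m


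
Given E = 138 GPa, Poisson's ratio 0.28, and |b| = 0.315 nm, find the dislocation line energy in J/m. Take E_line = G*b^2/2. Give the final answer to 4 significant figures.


Step 1: G = E / (2*(1+nu))
G = 138 / (2*(1+0.28)) = 53.9063 GPa = 5.39063e+10 Pa
Step 2: E_line = G*b^2/2
b = 0.315 nm = 3.15e-10 m
E_line = 0.5 * 5.39063e+10 * (3.15e-10)^2 = 2.674e-09 J/m


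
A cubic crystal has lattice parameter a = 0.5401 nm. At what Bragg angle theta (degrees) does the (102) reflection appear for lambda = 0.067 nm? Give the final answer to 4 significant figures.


d = a / sqrt(h^2+k^2+l^2)
d = 0.5401 / sqrt(5) = 0.24154 nm
lambda = 2*d*sin(theta)  =>  sin(theta) = lambda / (2*d)
sin(theta) = 0.067 / (2 * 0.24154) = 0.138693
theta = 7.972 deg


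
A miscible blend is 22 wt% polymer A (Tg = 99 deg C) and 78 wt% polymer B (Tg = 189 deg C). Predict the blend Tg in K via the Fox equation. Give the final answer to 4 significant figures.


1/Tg = w1/Tg1 + w2/Tg2 (in Kelvin)
Tg1 = 372.15 K, Tg2 = 462.15 K
1/Tg = 0.22/372.15 + 0.78/462.15
Tg = 438.8 K


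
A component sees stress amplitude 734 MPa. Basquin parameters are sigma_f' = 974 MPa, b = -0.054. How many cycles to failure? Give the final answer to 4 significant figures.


sigma_a = sigma_f' * (2*Nf)^b
2*Nf = (sigma_a / sigma_f')^(1/b)
2*Nf = (734 / 974)^(1/-0.054)
2*Nf = 188.469
Nf = 94.23 cycles


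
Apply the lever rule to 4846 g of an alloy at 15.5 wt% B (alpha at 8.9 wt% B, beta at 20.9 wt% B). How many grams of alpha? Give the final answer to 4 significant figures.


f_alpha = (C_beta - C0) / (C_beta - C_alpha)
f_alpha = (20.9 - 15.5) / (20.9 - 8.9) = 0.45
m_alpha = f_alpha * m_total = 0.45 * 4846 = 2181 g


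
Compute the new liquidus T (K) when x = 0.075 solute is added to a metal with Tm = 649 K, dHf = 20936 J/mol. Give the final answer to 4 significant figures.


dT = R*Tm^2*x / dHf
dT = 8.314 * 649^2 * 0.075 / 20936
dT = 12.5449 K
T_new = 649 - 12.5449 = 636.5 K


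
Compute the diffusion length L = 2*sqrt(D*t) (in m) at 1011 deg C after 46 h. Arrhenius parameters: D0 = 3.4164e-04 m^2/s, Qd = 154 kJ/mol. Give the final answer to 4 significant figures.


Step 1: D = D0 * exp(-Qd/(R*T))
T = 1284.15 K
D = 3.4164e-04 * exp(-154e3 / (8.314 * 1284.15)) = 1.85854e-10 m^2/s
Step 2: L = 2*sqrt(D*t)
t = 46 h = 165600 s
L = 2*sqrt(1.85854e-10 * 165600) = 0.0111 m


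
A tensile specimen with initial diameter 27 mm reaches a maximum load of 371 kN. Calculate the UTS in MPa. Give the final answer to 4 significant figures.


A0 = pi*(d/2)^2 = pi*(27/2)^2 = 572.555 mm^2
UTS = F_max / A0 = 371*1000 / 572.555
UTS = 648 MPa


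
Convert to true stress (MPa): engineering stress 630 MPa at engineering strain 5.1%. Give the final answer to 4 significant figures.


sigma_true = sigma_eng * (1 + epsilon_eng)
sigma_true = 630 * (1 + 0.051)
sigma_true = 662.1 MPa


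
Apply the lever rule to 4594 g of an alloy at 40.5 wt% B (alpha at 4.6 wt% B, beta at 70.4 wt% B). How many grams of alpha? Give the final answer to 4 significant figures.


f_alpha = (C_beta - C0) / (C_beta - C_alpha)
f_alpha = (70.4 - 40.5) / (70.4 - 4.6) = 0.454407
m_alpha = f_alpha * m_total = 0.454407 * 4594 = 2088 g


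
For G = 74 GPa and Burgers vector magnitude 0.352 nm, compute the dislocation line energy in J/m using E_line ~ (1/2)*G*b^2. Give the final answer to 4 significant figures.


E = G*b^2/2
b = 0.352 nm = 3.52e-10 m
G = 74 GPa = 7.4e+10 Pa
E = 0.5 * 7.4e+10 * (3.52e-10)^2
E = 4.584e-09 J/m


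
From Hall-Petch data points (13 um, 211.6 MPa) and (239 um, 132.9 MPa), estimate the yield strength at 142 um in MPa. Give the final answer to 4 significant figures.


sigma_y = sigma0 + k / sqrt(d)
1/sqrt(d1) = 1/sqrt(1.3e-05) = 277.35;  1/sqrt(d2) = 64.6846
k = (sigma1 - sigma2) / (1/sqrt(d1) - 1/sqrt(d2)) = (211.6 - 132.9) / (277.35 - 64.6846) = 0.370065 MPa*m^0.5
sigma0 = sigma1 - k/sqrt(d1) = 211.6 - 0.370065*277.35 = 108.963 MPa
sigma_y(d3) = 108.963 + 0.370065 / sqrt(1.42e-04) = 140 MPa


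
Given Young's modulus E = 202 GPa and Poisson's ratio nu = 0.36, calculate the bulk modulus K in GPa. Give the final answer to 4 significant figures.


K = E / (3*(1-2*nu))
K = 202 / (3*(1-2*0.36))
K = 240.5 GPa


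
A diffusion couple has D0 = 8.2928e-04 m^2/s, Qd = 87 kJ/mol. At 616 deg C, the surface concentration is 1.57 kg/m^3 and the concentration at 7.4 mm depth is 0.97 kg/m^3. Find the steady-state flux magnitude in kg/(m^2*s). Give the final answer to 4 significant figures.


Step 1: D = D0 * exp(-Qd/(R*T))
T = 616 + 273.15 = 889.15 K
D = 8.2928e-04 * exp(-87e3 / (8.314 * 889.15)) = 6.42026e-09 m^2/s
Step 2: J = D * (C1 - C2) / dx
J = 6.42026e-09 * (1.57 - 0.97) / 7.4e-03
J = 5.206e-07 kg/(m^2*s)


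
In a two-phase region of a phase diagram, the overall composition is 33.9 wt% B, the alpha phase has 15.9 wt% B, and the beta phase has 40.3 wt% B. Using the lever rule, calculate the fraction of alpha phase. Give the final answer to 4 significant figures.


f_alpha = (C_beta - C0) / (C_beta - C_alpha)
f_alpha = (40.3 - 33.9) / (40.3 - 15.9)
f_alpha = 0.2623


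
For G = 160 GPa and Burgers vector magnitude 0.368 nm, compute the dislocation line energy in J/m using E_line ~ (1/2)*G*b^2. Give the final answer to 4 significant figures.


E = G*b^2/2
b = 0.368 nm = 3.68e-10 m
G = 160 GPa = 1.6e+11 Pa
E = 0.5 * 1.6e+11 * (3.68e-10)^2
E = 1.083e-08 J/m


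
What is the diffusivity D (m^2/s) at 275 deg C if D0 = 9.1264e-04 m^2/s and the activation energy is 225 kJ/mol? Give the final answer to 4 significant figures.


D = D0 * exp(-Qd / (R*T))
T = 548.15 K
D = 9.1264e-04 * exp(-225e3 / (8.314 * 548.15))
D = 3.301e-25 m^2/s


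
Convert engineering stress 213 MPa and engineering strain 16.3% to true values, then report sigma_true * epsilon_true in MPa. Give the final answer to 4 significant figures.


sigma_true = sigma_eng * (1 + epsilon_eng)
sigma_true = 213 * (1 + 0.163) = 247.719 MPa
epsilon_true = ln(1 + epsilon_eng)
epsilon_true = ln(1 + 0.163) = 0.151003
sigma_true * epsilon_true = 247.719 * 0.151003 = 37.41 MPa


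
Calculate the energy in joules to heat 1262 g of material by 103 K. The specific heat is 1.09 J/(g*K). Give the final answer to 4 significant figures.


Q = m * cp * dT
Q = 1262 * 1.09 * 103
Q = 141700 J


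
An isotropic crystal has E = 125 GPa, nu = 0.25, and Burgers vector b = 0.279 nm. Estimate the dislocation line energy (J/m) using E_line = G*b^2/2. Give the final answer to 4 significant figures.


Step 1: G = E / (2*(1+nu))
G = 125 / (2*(1+0.25)) = 50 GPa = 5e+10 Pa
Step 2: E_line = G*b^2/2
b = 0.279 nm = 2.79e-10 m
E_line = 0.5 * 5e+10 * (2.79e-10)^2 = 1.946e-09 J/m


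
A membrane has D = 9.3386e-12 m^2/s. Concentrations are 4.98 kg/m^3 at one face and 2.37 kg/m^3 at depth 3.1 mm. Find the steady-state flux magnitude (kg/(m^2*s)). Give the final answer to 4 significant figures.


J = -D * (dC/dx) = D * (C1 - C2) / dx
J = 9.3386e-12 * (4.98 - 2.37) / 3.1e-03
J = 7.862e-09 kg/(m^2*s)


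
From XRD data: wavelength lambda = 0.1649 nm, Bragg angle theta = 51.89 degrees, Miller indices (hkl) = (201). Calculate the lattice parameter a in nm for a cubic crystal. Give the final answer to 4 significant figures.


d = lambda / (2*sin(theta))
d = 0.1649 / (2*sin(51.89 deg))
d = 0.104788 nm
a = d * sqrt(h^2+k^2+l^2) = 0.104788 * sqrt(5)
a = 0.2343 nm


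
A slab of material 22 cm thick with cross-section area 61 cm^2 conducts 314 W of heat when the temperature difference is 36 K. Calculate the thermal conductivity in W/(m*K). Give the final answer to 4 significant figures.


k = Q*L / (A*dT)
L = 0.22 m, A = 6.1e-03 m^2
k = 314 * 0.22 / (6.1e-03 * 36)
k = 314.6 W/(m*K)


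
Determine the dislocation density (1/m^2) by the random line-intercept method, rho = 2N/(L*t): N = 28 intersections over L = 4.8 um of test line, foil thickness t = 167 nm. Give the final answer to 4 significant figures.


rho = 2N / (L * t)
L = 4.8 um = 4.8e-06 m, t = 167 nm = 1.67e-07 m
rho = 2 * 28 / (4.8e-06 * 1.67e-07)
rho = 6.986e+13 1/m^2


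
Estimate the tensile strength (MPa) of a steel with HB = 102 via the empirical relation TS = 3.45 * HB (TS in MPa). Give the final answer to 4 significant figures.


TS (MPa) = 3.45 * HB
TS = 3.45 * 102
TS = 351.9 MPa


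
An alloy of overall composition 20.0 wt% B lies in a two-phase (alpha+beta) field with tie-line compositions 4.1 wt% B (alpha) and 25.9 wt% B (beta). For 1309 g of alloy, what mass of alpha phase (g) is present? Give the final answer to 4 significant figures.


f_alpha = (C_beta - C0) / (C_beta - C_alpha)
f_alpha = (25.9 - 20.0) / (25.9 - 4.1) = 0.270642
m_alpha = f_alpha * m_total = 0.270642 * 1309 = 354.3 g


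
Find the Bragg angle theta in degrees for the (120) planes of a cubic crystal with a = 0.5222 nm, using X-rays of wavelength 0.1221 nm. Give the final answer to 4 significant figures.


d = a / sqrt(h^2+k^2+l^2)
d = 0.5222 / sqrt(5) = 0.233535 nm
lambda = 2*d*sin(theta)  =>  sin(theta) = lambda / (2*d)
sin(theta) = 0.1221 / (2 * 0.233535) = 0.261417
theta = 15.15 deg


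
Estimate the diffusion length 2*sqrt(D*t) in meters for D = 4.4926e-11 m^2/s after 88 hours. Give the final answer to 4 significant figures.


t = 88 hr = 316800 s
Diffusion length = 2*sqrt(D*t)
= 2*sqrt(4.4926e-11 * 316800)
= 7.545e-03 m


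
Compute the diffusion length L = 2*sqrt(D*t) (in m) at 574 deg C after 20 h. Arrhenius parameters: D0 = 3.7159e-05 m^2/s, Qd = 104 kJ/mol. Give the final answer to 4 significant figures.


Step 1: D = D0 * exp(-Qd/(R*T))
T = 847.15 K
D = 3.7159e-05 * exp(-104e3 / (8.314 * 847.15)) = 1.43638e-11 m^2/s
Step 2: L = 2*sqrt(D*t)
t = 20 h = 72000 s
L = 2*sqrt(1.43638e-11 * 72000) = 2.034e-03 m


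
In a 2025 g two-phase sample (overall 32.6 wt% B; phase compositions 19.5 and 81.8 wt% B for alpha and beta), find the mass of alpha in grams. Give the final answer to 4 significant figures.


f_alpha = (C_beta - C0) / (C_beta - C_alpha)
f_alpha = (81.8 - 32.6) / (81.8 - 19.5) = 0.789727
m_alpha = f_alpha * m_total = 0.789727 * 2025 = 1599 g


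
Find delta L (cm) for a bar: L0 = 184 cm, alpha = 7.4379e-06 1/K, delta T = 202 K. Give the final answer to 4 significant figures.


dL = L0 * alpha * dT
dL = 184 * 7.4379e-06 * 202
dL = 0.2765 cm


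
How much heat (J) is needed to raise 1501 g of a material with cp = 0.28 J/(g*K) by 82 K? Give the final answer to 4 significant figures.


Q = m * cp * dT
Q = 1501 * 0.28 * 82
Q = 34460 J


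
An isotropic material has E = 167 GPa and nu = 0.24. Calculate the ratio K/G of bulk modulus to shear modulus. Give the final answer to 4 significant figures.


G = E / (2*(1+nu))
G = 167 / (2*(1+0.24)) = 67.3387 GPa
K = E / (3*(1-2*nu))
K = 167 / (3*(1-2*0.24)) = 107.051 GPa
K/G = 107.051 / 67.3387 = 1.59


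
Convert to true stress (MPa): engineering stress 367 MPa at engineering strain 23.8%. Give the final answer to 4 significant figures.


sigma_true = sigma_eng * (1 + epsilon_eng)
sigma_true = 367 * (1 + 0.238)
sigma_true = 454.3 MPa


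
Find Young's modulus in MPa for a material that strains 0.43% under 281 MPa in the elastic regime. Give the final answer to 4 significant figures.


E = sigma / epsilon
epsilon = 0.43% = 4.3e-03
E = 281 / 4.3e-03
E = 65350 MPa


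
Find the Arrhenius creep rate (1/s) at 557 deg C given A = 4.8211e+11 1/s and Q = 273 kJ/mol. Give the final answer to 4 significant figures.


rate = A * exp(-Q / (R*T))
T = 557 + 273.15 = 830.15 K
rate = 4.8211e+11 * exp(-273e3 / (8.314 * 830.15))
rate = 3.198e-06 1/s


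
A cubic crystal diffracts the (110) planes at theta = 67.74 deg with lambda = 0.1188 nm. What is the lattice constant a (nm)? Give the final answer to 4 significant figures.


d = lambda / (2*sin(theta))
d = 0.1188 / (2*sin(67.74 deg))
d = 0.0641833 nm
a = d * sqrt(h^2+k^2+l^2) = 0.0641833 * sqrt(2)
a = 0.09077 nm


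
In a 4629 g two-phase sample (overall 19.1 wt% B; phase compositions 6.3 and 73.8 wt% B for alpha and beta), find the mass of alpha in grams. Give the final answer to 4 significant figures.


f_alpha = (C_beta - C0) / (C_beta - C_alpha)
f_alpha = (73.8 - 19.1) / (73.8 - 6.3) = 0.81037
m_alpha = f_alpha * m_total = 0.81037 * 4629 = 3751 g


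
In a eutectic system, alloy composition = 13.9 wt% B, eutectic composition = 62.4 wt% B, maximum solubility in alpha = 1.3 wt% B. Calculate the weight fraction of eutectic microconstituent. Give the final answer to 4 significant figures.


f_primary = (C_e - C0) / (C_e - C_alpha_max)
f_primary = (62.4 - 13.9) / (62.4 - 1.3)
f_primary = 0.793781
f_eutectic = 1 - 0.793781 = 0.2062


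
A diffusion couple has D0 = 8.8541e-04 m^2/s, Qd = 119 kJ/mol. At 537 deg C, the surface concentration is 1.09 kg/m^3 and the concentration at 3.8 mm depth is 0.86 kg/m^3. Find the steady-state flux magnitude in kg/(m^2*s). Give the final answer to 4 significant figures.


Step 1: D = D0 * exp(-Qd/(R*T))
T = 537 + 273.15 = 810.15 K
D = 8.8541e-04 * exp(-119e3 / (8.314 * 810.15)) = 1.88066e-11 m^2/s
Step 2: J = D * (C1 - C2) / dx
J = 1.88066e-11 * (1.09 - 0.86) / 3.8e-03
J = 1.138e-09 kg/(m^2*s)


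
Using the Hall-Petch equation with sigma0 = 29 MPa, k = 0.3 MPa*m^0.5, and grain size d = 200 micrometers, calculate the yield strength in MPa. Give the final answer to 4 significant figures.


sigma_y = sigma0 + k / sqrt(d)
d = 200 um = 2e-04 m
sigma_y = 29 + 0.3 / sqrt(2e-04)
sigma_y = 50.21 MPa


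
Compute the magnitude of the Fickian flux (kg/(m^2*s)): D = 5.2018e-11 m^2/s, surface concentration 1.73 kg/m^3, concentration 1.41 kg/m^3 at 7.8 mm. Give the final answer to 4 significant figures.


J = -D * (dC/dx) = D * (C1 - C2) / dx
J = 5.2018e-11 * (1.73 - 1.41) / 7.8e-03
J = 2.134e-09 kg/(m^2*s)


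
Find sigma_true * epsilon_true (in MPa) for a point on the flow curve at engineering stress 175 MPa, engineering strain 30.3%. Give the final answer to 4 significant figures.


sigma_true = sigma_eng * (1 + epsilon_eng)
sigma_true = 175 * (1 + 0.303) = 228.025 MPa
epsilon_true = ln(1 + epsilon_eng)
epsilon_true = ln(1 + 0.303) = 0.264669
sigma_true * epsilon_true = 228.025 * 0.264669 = 60.35 MPa


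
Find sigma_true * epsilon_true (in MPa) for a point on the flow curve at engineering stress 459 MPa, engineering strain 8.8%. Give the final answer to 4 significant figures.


sigma_true = sigma_eng * (1 + epsilon_eng)
sigma_true = 459 * (1 + 0.088) = 499.392 MPa
epsilon_true = ln(1 + epsilon_eng)
epsilon_true = ln(1 + 0.088) = 0.0843411
sigma_true * epsilon_true = 499.392 * 0.0843411 = 42.12 MPa


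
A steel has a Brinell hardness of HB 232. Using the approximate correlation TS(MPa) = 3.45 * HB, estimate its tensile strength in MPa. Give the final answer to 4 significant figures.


TS (MPa) = 3.45 * HB
TS = 3.45 * 232
TS = 800.4 MPa


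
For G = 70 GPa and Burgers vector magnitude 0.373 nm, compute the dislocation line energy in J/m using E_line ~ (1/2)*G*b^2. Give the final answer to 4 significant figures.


E = G*b^2/2
b = 0.373 nm = 3.73e-10 m
G = 70 GPa = 7e+10 Pa
E = 0.5 * 7e+10 * (3.73e-10)^2
E = 4.87e-09 J/m


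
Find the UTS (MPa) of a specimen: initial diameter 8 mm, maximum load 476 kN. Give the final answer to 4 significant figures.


A0 = pi*(d/2)^2 = pi*(8/2)^2 = 50.2655 mm^2
UTS = F_max / A0 = 476*1000 / 50.2655
UTS = 9470 MPa


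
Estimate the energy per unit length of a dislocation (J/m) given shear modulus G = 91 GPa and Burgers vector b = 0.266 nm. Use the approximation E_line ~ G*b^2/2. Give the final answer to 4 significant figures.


E = G*b^2/2
b = 0.266 nm = 2.66e-10 m
G = 91 GPa = 9.1e+10 Pa
E = 0.5 * 9.1e+10 * (2.66e-10)^2
E = 3.219e-09 J/m


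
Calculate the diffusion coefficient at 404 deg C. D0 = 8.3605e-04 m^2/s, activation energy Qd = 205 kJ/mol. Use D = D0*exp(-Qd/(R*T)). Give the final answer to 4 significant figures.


D = D0 * exp(-Qd / (R*T))
T = 677.15 K
D = 8.3605e-04 * exp(-205e3 / (8.314 * 677.15))
D = 1.283e-19 m^2/s


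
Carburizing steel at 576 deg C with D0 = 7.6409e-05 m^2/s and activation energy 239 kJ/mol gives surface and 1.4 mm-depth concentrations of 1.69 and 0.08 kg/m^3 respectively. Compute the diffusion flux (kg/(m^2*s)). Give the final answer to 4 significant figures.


Step 1: D = D0 * exp(-Qd/(R*T))
T = 576 + 273.15 = 849.15 K
D = 7.6409e-05 * exp(-239e3 / (8.314 * 849.15)) = 1.51621e-19 m^2/s
Step 2: J = D * (C1 - C2) / dx
J = 1.51621e-19 * (1.69 - 0.08) / 1.4e-03
J = 1.744e-16 kg/(m^2*s)


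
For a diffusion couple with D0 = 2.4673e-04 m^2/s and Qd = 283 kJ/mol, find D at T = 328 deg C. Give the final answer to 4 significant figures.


D = D0 * exp(-Qd / (R*T))
T = 601.15 K
D = 2.4673e-04 * exp(-283e3 / (8.314 * 601.15))
D = 6.326e-29 m^2/s


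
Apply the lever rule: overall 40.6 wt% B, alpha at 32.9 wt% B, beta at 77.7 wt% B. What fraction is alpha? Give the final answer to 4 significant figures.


f_alpha = (C_beta - C0) / (C_beta - C_alpha)
f_alpha = (77.7 - 40.6) / (77.7 - 32.9)
f_alpha = 0.8281


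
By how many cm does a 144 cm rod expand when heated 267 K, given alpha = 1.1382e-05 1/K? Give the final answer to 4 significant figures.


dL = L0 * alpha * dT
dL = 144 * 1.1382e-05 * 267
dL = 0.4376 cm


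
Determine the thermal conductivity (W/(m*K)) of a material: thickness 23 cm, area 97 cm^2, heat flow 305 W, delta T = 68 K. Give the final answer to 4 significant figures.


k = Q*L / (A*dT)
L = 0.23 m, A = 9.7e-03 m^2
k = 305 * 0.23 / (9.7e-03 * 68)
k = 106.4 W/(m*K)


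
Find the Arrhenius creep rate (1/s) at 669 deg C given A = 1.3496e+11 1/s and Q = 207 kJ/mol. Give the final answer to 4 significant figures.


rate = A * exp(-Q / (R*T))
T = 669 + 273.15 = 942.15 K
rate = 1.3496e+11 * exp(-207e3 / (8.314 * 942.15))
rate = 0.4501 1/s


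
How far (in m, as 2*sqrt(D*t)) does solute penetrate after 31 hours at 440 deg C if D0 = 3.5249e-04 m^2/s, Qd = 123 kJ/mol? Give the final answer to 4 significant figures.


Step 1: D = D0 * exp(-Qd/(R*T))
T = 713.15 K
D = 3.5249e-04 * exp(-123e3 / (8.314 * 713.15)) = 3.44899e-13 m^2/s
Step 2: L = 2*sqrt(D*t)
t = 31 h = 111600 s
L = 2*sqrt(3.44899e-13 * 111600) = 3.924e-04 m


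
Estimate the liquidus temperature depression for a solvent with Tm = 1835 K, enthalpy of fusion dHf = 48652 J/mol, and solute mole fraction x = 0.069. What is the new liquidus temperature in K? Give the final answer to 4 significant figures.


dT = R*Tm^2*x / dHf
dT = 8.314 * 1835^2 * 0.069 / 48652
dT = 39.7037 K
T_new = 1835 - 39.7037 = 1795 K


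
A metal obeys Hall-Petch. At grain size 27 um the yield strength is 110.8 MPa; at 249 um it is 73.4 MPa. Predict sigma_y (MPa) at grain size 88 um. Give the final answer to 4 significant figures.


sigma_y = sigma0 + k / sqrt(d)
1/sqrt(d1) = 1/sqrt(2.7e-05) = 192.45;  1/sqrt(d2) = 63.3724
k = (sigma1 - sigma2) / (1/sqrt(d1) - 1/sqrt(d2)) = (110.8 - 73.4) / (192.45 - 63.3724) = 0.289748 MPa*m^0.5
sigma0 = sigma1 - k/sqrt(d1) = 110.8 - 0.289748*192.45 = 55.038 MPa
sigma_y(d3) = 55.038 + 0.289748 / sqrt(8.8e-05) = 85.93 MPa


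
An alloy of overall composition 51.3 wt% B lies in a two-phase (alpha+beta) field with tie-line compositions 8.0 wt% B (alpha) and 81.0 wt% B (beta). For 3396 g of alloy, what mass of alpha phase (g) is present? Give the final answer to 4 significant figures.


f_alpha = (C_beta - C0) / (C_beta - C_alpha)
f_alpha = (81.0 - 51.3) / (81.0 - 8.0) = 0.406849
m_alpha = f_alpha * m_total = 0.406849 * 3396 = 1382 g


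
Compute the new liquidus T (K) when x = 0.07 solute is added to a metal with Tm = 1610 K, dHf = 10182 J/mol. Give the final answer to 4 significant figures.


dT = R*Tm^2*x / dHf
dT = 8.314 * 1610^2 * 0.07 / 10182
dT = 148.159 K
T_new = 1610 - 148.159 = 1462 K


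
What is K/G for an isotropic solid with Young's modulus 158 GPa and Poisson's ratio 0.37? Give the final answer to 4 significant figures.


G = E / (2*(1+nu))
G = 158 / (2*(1+0.37)) = 57.6642 GPa
K = E / (3*(1-2*nu))
K = 158 / (3*(1-2*0.37)) = 202.564 GPa
K/G = 202.564 / 57.6642 = 3.513


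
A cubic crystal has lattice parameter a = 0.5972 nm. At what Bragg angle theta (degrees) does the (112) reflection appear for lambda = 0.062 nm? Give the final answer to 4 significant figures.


d = a / sqrt(h^2+k^2+l^2)
d = 0.5972 / sqrt(6) = 0.243806 nm
lambda = 2*d*sin(theta)  =>  sin(theta) = lambda / (2*d)
sin(theta) = 0.062 / (2 * 0.243806) = 0.12715
theta = 7.305 deg


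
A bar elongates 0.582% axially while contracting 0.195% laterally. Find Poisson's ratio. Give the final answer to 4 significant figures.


nu = -epsilon_lat / epsilon_axial
Lateral strain is contraction (negative), so using magnitudes:
nu = 0.195 / 0.582
nu = 0.3351


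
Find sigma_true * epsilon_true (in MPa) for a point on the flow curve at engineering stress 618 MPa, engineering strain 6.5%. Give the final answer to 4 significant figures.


sigma_true = sigma_eng * (1 + epsilon_eng)
sigma_true = 618 * (1 + 0.065) = 658.17 MPa
epsilon_true = ln(1 + epsilon_eng)
epsilon_true = ln(1 + 0.065) = 0.0629748
sigma_true * epsilon_true = 658.17 * 0.0629748 = 41.45 MPa


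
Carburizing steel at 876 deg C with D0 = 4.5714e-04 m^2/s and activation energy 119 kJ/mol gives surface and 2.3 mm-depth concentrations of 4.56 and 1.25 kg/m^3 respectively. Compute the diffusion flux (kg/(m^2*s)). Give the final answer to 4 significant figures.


Step 1: D = D0 * exp(-Qd/(R*T))
T = 876 + 273.15 = 1149.15 K
D = 4.5714e-04 * exp(-119e3 / (8.314 * 1149.15)) = 1.78117e-09 m^2/s
Step 2: J = D * (C1 - C2) / dx
J = 1.78117e-09 * (4.56 - 1.25) / 2.3e-03
J = 2.563e-06 kg/(m^2*s)


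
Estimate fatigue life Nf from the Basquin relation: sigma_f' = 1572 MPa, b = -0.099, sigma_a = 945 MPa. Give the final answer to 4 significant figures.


sigma_a = sigma_f' * (2*Nf)^b
2*Nf = (sigma_a / sigma_f')^(1/b)
2*Nf = (945 / 1572)^(1/-0.099)
2*Nf = 170.818
Nf = 85.41 cycles


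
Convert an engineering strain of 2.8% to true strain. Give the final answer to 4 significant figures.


epsilon_true = ln(1 + epsilon_eng)
epsilon_true = ln(1 + 0.028)
epsilon_true = 0.02762


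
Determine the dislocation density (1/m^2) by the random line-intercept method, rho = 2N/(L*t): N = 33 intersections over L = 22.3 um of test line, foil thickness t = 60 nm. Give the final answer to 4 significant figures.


rho = 2N / (L * t)
L = 22.3 um = 2.23e-05 m, t = 60 nm = 6e-08 m
rho = 2 * 33 / (2.23e-05 * 6e-08)
rho = 4.933e+13 1/m^2


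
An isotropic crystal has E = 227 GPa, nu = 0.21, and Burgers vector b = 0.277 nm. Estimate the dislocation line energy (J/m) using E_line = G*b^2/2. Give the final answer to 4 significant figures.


Step 1: G = E / (2*(1+nu))
G = 227 / (2*(1+0.21)) = 93.8017 GPa = 9.38017e+10 Pa
Step 2: E_line = G*b^2/2
b = 0.277 nm = 2.77e-10 m
E_line = 0.5 * 9.38017e+10 * (2.77e-10)^2 = 3.599e-09 J/m


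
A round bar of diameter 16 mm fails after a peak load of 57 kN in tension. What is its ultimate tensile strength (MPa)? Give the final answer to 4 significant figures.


A0 = pi*(d/2)^2 = pi*(16/2)^2 = 201.062 mm^2
UTS = F_max / A0 = 57*1000 / 201.062
UTS = 283.5 MPa


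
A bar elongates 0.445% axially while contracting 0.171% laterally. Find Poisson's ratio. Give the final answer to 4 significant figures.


nu = -epsilon_lat / epsilon_axial
Lateral strain is contraction (negative), so using magnitudes:
nu = 0.171 / 0.445
nu = 0.3843


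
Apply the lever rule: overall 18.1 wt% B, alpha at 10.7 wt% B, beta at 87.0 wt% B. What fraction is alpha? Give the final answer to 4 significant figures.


f_alpha = (C_beta - C0) / (C_beta - C_alpha)
f_alpha = (87.0 - 18.1) / (87.0 - 10.7)
f_alpha = 0.903


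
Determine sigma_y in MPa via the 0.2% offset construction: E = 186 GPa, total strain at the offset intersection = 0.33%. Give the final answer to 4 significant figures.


Offset strain = 0.002
Elastic strain at yield = total_strain - offset = 3.3e-03 - 0.002 = 1.3e-03
sigma_y = E * elastic_strain = 186000 * 1.3e-03
sigma_y = 241.8 MPa


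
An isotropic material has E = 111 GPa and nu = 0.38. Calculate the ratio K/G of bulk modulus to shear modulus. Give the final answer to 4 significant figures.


G = E / (2*(1+nu))
G = 111 / (2*(1+0.38)) = 40.2174 GPa
K = E / (3*(1-2*nu))
K = 111 / (3*(1-2*0.38)) = 154.167 GPa
K/G = 154.167 / 40.2174 = 3.833


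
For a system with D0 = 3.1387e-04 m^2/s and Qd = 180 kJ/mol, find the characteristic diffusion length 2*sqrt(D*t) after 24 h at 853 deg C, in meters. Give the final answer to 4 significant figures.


Step 1: D = D0 * exp(-Qd/(R*T))
T = 1126.15 K
D = 3.1387e-04 * exp(-180e3 / (8.314 * 1126.15)) = 1.40424e-12 m^2/s
Step 2: L = 2*sqrt(D*t)
t = 24 h = 86400 s
L = 2*sqrt(1.40424e-12 * 86400) = 6.966e-04 m


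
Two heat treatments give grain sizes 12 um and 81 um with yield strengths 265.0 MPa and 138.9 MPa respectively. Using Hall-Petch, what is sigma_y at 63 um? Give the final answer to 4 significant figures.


sigma_y = sigma0 + k / sqrt(d)
1/sqrt(d1) = 1/sqrt(1.2e-05) = 288.675;  1/sqrt(d2) = 111.111
k = (sigma1 - sigma2) / (1/sqrt(d1) - 1/sqrt(d2)) = (265.0 - 138.9) / (288.675 - 111.111) = 0.710166 MPa*m^0.5
sigma0 = sigma1 - k/sqrt(d1) = 265.0 - 0.710166*288.675 = 59.9926 MPa
sigma_y(d3) = 59.9926 + 0.710166 / sqrt(6.3e-05) = 149.5 MPa


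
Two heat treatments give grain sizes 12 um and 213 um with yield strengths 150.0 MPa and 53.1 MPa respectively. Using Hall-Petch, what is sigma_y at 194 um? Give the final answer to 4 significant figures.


sigma_y = sigma0 + k / sqrt(d)
1/sqrt(d1) = 1/sqrt(1.2e-05) = 288.675;  1/sqrt(d2) = 68.5189
k = (sigma1 - sigma2) / (1/sqrt(d1) - 1/sqrt(d2)) = (150.0 - 53.1) / (288.675 - 68.5189) = 0.440142 MPa*m^0.5
sigma0 = sigma1 - k/sqrt(d1) = 150.0 - 0.440142*288.675 = 22.942 MPa
sigma_y(d3) = 22.942 + 0.440142 / sqrt(1.94e-04) = 54.54 MPa


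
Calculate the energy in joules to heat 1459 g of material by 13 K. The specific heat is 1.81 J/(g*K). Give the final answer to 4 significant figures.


Q = m * cp * dT
Q = 1459 * 1.81 * 13
Q = 34330 J


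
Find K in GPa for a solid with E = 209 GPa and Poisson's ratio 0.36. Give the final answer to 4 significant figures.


K = E / (3*(1-2*nu))
K = 209 / (3*(1-2*0.36))
K = 248.8 GPa


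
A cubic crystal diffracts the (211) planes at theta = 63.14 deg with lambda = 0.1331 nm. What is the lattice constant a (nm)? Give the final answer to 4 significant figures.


d = lambda / (2*sin(theta))
d = 0.1331 / (2*sin(63.14 deg))
d = 0.0745982 nm
a = d * sqrt(h^2+k^2+l^2) = 0.0745982 * sqrt(6)
a = 0.1827 nm


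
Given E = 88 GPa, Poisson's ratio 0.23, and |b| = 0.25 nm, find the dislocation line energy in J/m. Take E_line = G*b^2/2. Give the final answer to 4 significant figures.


Step 1: G = E / (2*(1+nu))
G = 88 / (2*(1+0.23)) = 35.7724 GPa = 3.57724e+10 Pa
Step 2: E_line = G*b^2/2
b = 0.25 nm = 2.5e-10 m
E_line = 0.5 * 3.57724e+10 * (2.5e-10)^2 = 1.118e-09 J/m


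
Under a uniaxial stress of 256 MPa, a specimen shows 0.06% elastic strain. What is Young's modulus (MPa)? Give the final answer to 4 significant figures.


E = sigma / epsilon
epsilon = 0.06% = 6e-04
E = 256 / 6e-04
E = 426700 MPa


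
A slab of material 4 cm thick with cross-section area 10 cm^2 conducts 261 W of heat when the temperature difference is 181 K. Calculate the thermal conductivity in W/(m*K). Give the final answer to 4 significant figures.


k = Q*L / (A*dT)
L = 0.04 m, A = 1e-03 m^2
k = 261 * 0.04 / (1e-03 * 181)
k = 57.68 W/(m*K)


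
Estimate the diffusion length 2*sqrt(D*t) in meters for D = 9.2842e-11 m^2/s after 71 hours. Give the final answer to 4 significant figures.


t = 71 hr = 255600 s
Diffusion length = 2*sqrt(D*t)
= 2*sqrt(9.2842e-11 * 255600)
= 9.743e-03 m


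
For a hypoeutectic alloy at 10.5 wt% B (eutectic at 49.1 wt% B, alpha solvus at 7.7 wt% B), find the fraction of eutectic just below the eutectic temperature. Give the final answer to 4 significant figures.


f_primary = (C_e - C0) / (C_e - C_alpha_max)
f_primary = (49.1 - 10.5) / (49.1 - 7.7)
f_primary = 0.932367
f_eutectic = 1 - 0.932367 = 0.06763


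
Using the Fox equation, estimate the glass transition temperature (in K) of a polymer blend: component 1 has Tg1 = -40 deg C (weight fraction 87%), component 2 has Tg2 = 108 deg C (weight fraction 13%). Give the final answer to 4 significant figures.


1/Tg = w1/Tg1 + w2/Tg2 (in Kelvin)
Tg1 = 233.15 K, Tg2 = 381.15 K
1/Tg = 0.87/233.15 + 0.13/381.15
Tg = 245.5 K


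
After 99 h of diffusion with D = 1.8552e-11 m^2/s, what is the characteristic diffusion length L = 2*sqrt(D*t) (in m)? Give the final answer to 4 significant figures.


t = 99 hr = 356400 s
Diffusion length = 2*sqrt(D*t)
= 2*sqrt(1.8552e-11 * 356400)
= 5.143e-03 m


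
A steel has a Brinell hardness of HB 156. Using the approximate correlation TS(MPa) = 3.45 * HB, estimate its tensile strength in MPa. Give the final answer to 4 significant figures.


TS (MPa) = 3.45 * HB
TS = 3.45 * 156
TS = 538.2 MPa


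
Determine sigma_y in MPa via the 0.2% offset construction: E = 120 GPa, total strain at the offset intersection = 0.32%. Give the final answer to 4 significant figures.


Offset strain = 0.002
Elastic strain at yield = total_strain - offset = 3.2e-03 - 0.002 = 1.2e-03
sigma_y = E * elastic_strain = 120000 * 1.2e-03
sigma_y = 144 MPa


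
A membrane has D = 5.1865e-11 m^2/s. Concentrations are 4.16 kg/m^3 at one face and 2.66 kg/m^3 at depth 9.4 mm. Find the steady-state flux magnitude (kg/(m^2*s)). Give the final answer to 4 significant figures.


J = -D * (dC/dx) = D * (C1 - C2) / dx
J = 5.1865e-11 * (4.16 - 2.66) / 9.4e-03
J = 8.276e-09 kg/(m^2*s)


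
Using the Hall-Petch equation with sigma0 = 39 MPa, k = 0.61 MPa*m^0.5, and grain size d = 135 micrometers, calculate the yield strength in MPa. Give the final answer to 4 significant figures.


sigma_y = sigma0 + k / sqrt(d)
d = 135 um = 1.35e-04 m
sigma_y = 39 + 0.61 / sqrt(1.35e-04)
sigma_y = 91.5 MPa


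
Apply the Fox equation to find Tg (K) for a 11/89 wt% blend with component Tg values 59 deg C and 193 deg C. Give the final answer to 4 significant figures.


1/Tg = w1/Tg1 + w2/Tg2 (in Kelvin)
Tg1 = 332.15 K, Tg2 = 466.15 K
1/Tg = 0.11/332.15 + 0.89/466.15
Tg = 446.3 K


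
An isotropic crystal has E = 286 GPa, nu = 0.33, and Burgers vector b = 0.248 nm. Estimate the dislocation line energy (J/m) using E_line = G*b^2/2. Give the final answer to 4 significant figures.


Step 1: G = E / (2*(1+nu))
G = 286 / (2*(1+0.33)) = 107.519 GPa = 1.07519e+11 Pa
Step 2: E_line = G*b^2/2
b = 0.248 nm = 2.48e-10 m
E_line = 0.5 * 1.07519e+11 * (2.48e-10)^2 = 3.306e-09 J/m


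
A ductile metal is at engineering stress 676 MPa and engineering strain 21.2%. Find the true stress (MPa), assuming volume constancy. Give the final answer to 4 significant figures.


sigma_true = sigma_eng * (1 + epsilon_eng)
sigma_true = 676 * (1 + 0.212)
sigma_true = 819.3 MPa


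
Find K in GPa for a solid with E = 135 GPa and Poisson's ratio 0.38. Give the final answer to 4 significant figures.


K = E / (3*(1-2*nu))
K = 135 / (3*(1-2*0.38))
K = 187.5 GPa


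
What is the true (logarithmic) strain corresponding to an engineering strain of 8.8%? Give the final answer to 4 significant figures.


epsilon_true = ln(1 + epsilon_eng)
epsilon_true = ln(1 + 0.088)
epsilon_true = 0.08434


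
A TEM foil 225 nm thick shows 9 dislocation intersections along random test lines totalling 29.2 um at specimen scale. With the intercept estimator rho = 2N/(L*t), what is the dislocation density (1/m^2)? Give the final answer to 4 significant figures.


rho = 2N / (L * t)
L = 29.2 um = 2.92e-05 m, t = 225 nm = 2.25e-07 m
rho = 2 * 9 / (2.92e-05 * 2.25e-07)
rho = 2.74e+12 1/m^2


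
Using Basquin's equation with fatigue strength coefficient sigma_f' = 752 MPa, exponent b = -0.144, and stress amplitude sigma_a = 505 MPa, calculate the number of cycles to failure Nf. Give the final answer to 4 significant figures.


sigma_a = sigma_f' * (2*Nf)^b
2*Nf = (sigma_a / sigma_f')^(1/b)
2*Nf = (505 / 752)^(1/-0.144)
2*Nf = 15.881
Nf = 7.941 cycles


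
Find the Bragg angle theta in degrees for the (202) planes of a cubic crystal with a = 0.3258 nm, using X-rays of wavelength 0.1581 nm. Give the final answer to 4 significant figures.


d = a / sqrt(h^2+k^2+l^2)
d = 0.3258 / sqrt(8) = 0.115188 nm
lambda = 2*d*sin(theta)  =>  sin(theta) = lambda / (2*d)
sin(theta) = 0.1581 / (2 * 0.115188) = 0.686271
theta = 43.34 deg


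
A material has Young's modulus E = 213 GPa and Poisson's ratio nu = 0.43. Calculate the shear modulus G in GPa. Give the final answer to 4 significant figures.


G = E / (2*(1+nu))
G = 213 / (2*(1+0.43))
G = 74.48 GPa
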